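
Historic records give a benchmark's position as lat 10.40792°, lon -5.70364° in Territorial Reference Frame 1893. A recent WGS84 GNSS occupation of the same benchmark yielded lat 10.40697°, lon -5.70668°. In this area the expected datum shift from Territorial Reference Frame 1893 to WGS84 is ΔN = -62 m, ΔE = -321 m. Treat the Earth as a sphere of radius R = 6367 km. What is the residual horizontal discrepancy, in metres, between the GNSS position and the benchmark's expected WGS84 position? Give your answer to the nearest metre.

45 m

Observed coordinate differences: Δφ = -0.00095°, Δλ = -0.00304°.
Converting to metres (1° lat = 111125 m, cos φ = 0.983547): observed ΔN = -105.6 m, observed ΔE = -332.3 m.
Subtracting the expected shift leaves a residual of -105.6 − (-62) = -43.6 m north and -332.3 − (-321) = -11.3 m east.
Residual distance = √((-43.6)² + (-11.3)²) = 45.0 m.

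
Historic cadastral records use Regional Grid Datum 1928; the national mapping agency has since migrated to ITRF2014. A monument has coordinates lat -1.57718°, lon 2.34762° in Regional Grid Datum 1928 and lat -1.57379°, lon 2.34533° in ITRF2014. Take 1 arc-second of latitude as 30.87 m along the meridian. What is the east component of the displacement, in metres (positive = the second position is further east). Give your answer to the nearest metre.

Δφ = -1.57379° − -1.57718° = +0.00339°; Δλ = 2.34533° − 2.34762° = -0.00229°.
1° of latitude = 3600 × 30.87 = 111132 m.
ΔN = Δφ × 111132 = 376.7 m; ΔE = Δλ × 111132 × cos(-1.57718°) = -0.00229 × 111132 × 0.999621 = -254.4 m.

ΔE = -254 m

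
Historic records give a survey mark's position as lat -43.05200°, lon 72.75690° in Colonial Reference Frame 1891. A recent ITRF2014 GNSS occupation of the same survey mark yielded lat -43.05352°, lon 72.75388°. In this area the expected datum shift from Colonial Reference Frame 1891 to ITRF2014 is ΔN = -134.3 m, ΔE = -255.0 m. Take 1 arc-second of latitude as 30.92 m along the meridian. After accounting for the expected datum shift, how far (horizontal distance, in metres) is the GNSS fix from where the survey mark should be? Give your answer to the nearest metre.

36 m

Observed coordinate differences: Δφ = -0.00152°, Δλ = -0.00302°.
Converting to metres (1° lat = 111312 m, cos φ = 0.730734): observed ΔN = -169.2 m, observed ΔE = -245.6 m.
Subtracting the expected shift leaves a residual of -169.2 − (-134.3) = -34.9 m north and -245.6 − (-255.0) = 9.4 m east.
Residual distance = √((-34.9)² + 9.4²) = 36.1 m.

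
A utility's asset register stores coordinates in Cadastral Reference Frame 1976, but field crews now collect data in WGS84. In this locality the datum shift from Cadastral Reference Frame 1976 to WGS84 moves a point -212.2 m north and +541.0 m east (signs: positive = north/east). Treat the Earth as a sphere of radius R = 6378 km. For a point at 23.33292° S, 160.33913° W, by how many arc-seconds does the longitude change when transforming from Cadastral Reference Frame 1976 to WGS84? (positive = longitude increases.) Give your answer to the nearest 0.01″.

Δλ = 19.05″

At latitude -23.33292°, cos φ = 0.918219.
One radian of longitude at latitude φ spans R cos φ, so Δλ = ΔE / (R cos φ) = 541.0 / (6378000 × 0.918219) = 9.2378e-05 rad = 19.054″.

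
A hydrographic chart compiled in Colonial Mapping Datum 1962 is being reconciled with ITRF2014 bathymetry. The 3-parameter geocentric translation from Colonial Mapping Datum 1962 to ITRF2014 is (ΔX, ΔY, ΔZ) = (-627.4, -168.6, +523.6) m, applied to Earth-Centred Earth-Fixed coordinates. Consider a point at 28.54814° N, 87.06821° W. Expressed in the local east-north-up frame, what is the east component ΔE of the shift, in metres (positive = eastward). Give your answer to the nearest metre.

ΔE = -635 m

At φ = 28.54814°, λ = -87.06821°: sin φ = 0.477897, cos φ = 0.878416, sin λ = -0.998691, cos λ = 0.051147.
ΔE = −sin λ·ΔX + cos λ·ΔY = −(-0.998691)·(-627.4) + (0.051147)·(-168.6) = -635.20 m.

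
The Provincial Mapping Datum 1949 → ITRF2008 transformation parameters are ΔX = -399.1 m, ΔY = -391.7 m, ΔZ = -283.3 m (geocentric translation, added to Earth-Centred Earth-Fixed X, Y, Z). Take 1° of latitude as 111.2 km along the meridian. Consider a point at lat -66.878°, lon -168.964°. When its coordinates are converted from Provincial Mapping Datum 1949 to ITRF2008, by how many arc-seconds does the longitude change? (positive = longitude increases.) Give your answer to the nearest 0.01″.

sin φ = -0.919671, cos φ = 0.392690, sin λ = -0.191426, cos λ = -0.981507.
East component: ΔE = −sin λ·ΔX + cos λ·ΔY = −(-0.191426)(-399.1) + (-0.981507)(-391.7) = 308.06 m.
1° of latitude spans 111200 m; at latitude φ, 1° of longitude spans that × cos φ = 43667.2 m, so Δλ = 308.06 / 43667.2 × 3600 = 25.397″.

Δλ = 25.40″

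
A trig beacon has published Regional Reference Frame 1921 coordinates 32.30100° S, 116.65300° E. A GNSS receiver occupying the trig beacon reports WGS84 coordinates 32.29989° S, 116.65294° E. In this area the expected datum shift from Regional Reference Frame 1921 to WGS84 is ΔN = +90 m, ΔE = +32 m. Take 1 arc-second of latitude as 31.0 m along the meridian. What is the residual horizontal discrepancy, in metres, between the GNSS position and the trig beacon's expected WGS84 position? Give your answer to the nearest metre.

51 m

Observed coordinate differences: Δφ = +0.00111°, Δλ = -0.00006°.
Converting to metres (1° lat = 111600 m, cos φ = 0.845253): observed ΔN = 123.9 m, observed ΔE = -5.7 m.
Subtracting the expected shift leaves a residual of 123.9 − (90) = 33.9 m north and -5.7 − (32) = -37.7 m east.
Residual distance = √(33.9² + (-37.7)²) = 50.7 m.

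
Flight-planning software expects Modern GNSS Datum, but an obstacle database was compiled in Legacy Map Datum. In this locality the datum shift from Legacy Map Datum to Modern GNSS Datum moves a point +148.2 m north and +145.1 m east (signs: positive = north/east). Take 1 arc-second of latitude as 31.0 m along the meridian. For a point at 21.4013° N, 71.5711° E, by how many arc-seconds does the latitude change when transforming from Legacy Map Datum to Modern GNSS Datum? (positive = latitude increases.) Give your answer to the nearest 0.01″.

Δφ = 4.78″

1″ of latitude = 31.00 m, so Δφ = 148.2 / 31.00 = 4.781″.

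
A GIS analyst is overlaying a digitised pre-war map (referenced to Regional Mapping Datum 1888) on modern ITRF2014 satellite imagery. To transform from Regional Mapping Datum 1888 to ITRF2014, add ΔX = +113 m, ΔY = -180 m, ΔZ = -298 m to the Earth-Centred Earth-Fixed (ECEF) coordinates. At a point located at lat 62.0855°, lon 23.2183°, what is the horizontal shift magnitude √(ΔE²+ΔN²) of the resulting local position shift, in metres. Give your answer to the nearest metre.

At φ = 62.0855°, λ = 23.2183°: sin φ = 0.883647, cos φ = 0.468153, sin λ = 0.394235, cos λ = 0.919009.
ΔE = −sin λ·ΔX + cos λ·ΔY = −(0.394235)·(113) + (0.919009)·(-180) = -209.97 m.
ΔN = −sin φ cos λ·ΔX − sin φ sin λ·ΔY + cos φ·ΔZ = −(0.883647)(0.919009)(113) − (0.883647)(0.394235)(-180) + (0.468153)(-298) = -168.57 m.
Horizontal magnitude = √(ΔE² + ΔN²) = √((-209.97)² + (-168.57)²) = 269.26 m.

269 m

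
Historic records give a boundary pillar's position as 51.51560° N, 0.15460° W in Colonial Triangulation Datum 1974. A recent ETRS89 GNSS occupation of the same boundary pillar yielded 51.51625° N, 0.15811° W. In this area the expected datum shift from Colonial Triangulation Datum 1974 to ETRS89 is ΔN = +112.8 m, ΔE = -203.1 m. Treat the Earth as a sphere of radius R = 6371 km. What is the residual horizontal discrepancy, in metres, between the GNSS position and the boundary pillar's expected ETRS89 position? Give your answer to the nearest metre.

Observed coordinate differences: Δφ = +0.00065°, Δλ = -0.00351°.
Converting to metres (1° lat = 111195 m, cos φ = 0.622302): observed ΔN = 72.3 m, observed ΔE = -242.9 m.
Subtracting the expected shift leaves a residual of 72.3 − (112.8) = -40.5 m north and -242.9 − (-203.1) = -39.8 m east.
Residual distance = √((-40.5)² + (-39.8)²) = 56.8 m.

57 m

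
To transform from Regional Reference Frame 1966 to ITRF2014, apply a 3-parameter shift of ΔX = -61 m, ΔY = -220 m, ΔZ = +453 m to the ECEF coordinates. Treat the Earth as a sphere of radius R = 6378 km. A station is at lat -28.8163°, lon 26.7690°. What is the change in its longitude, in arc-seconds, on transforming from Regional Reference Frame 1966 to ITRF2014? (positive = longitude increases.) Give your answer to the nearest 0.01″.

Δλ = -6.24″

sin φ = -0.482003, cos φ = 0.876170, sin λ = 0.450395, cos λ = 0.892830.
East component: ΔE = −sin λ·ΔX + cos λ·ΔY = −(0.450395)(-61) + (0.892830)(-220) = -168.95 m.
1° of latitude spans πR/180 = 111317 m; at latitude φ, 1° of longitude spans that × cos φ = 97532.7 m, so Δλ = -168.95 / 97532.7 × 3600 = -6.236″.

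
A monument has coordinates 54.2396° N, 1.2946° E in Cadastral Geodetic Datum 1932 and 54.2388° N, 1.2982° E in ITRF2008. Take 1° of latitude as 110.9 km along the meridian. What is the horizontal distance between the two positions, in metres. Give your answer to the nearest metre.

250 m

Δφ = 54.2388° − 54.2396° = -0.0008°; Δλ = 1.2982° − 1.2946° = +0.0036°.
ΔN = Δφ × 110900 = -88.7 m; ΔE = Δλ × 110900 × cos(54.2396°) = +0.0036 × 110900 × 0.584397 = 233.3 m.
Distance = √(ΔE² + ΔN²) = √(233.3² + (-88.7)²) = 249.6 m.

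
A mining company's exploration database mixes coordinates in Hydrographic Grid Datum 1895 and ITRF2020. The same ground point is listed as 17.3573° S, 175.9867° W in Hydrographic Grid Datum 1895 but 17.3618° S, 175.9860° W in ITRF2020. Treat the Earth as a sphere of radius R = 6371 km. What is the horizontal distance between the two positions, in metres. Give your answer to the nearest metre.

Δφ = -17.3618° − -17.3573° = -0.0045°; Δλ = -175.9860° − -175.9867° = +0.0007°.
1° along a meridian = πR/180 = 111195 m.
ΔN = Δφ × 111195 = -500.4 m; ΔE = Δλ × 111195 × cos(-17.3573°) = +0.0007 × 111195 × 0.954463 = 74.3 m.
Distance = √(ΔE² + ΔN²) = √(74.3² + (-500.4)²) = 505.9 m.

506 m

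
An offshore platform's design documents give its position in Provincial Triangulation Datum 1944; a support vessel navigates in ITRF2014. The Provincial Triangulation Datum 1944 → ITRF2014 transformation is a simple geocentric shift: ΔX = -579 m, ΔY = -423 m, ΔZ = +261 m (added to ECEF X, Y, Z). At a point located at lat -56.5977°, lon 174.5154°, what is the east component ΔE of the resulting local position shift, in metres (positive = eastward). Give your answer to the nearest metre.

At φ = -56.5977°, λ = 174.5154°: sin φ = -0.834826, cos φ = 0.550514, sin λ = 0.095578, cos λ = -0.995422.
ΔE = −sin λ·ΔX + cos λ·ΔY = −(0.095578)·(-579) + (-0.995422)·(-423) = 476.40 m.

ΔE = 476 m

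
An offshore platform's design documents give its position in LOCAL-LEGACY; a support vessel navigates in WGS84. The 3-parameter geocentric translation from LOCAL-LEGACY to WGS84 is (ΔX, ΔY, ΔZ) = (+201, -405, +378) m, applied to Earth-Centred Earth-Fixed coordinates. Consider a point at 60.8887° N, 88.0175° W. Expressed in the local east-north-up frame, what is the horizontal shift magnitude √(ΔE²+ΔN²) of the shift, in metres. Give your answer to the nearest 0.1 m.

The local east axis at (φ, λ) is (−sin λ, cos λ, 0), so ΔE = −sin(-88.0175°)·201 + cos(-88.0175°)·(-405) = 186.87 m.
The local north axis is (−sin φ cos λ, −sin φ sin λ, cos φ), giving ΔN = -6.075 − 353.627 + 183.900 = -175.80 m.
Horizontal magnitude = √(ΔE² + ΔN²) = √(186.87² + (-175.80)²) = 256.57 m.

256.6 m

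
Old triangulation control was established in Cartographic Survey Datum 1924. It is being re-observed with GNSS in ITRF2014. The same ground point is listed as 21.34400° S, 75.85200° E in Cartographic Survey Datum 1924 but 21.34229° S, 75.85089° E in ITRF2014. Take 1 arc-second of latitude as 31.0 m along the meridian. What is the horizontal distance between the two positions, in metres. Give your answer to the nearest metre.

Δφ = -21.34229° − -21.34400° = +0.00171°; Δλ = 75.85089° − 75.85200° = -0.00111°.
1° of latitude = 3600 × 31.00 = 111600 m.
ΔN = Δφ × 111600 = 190.8 m; ΔE = Δλ × 111600 × cos(-21.34400°) = -0.00111 × 111600 × 0.931412 = -115.4 m.
Distance = √(ΔE² + ΔN²) = √((-115.4)² + 190.8²) = 223.0 m.

223 m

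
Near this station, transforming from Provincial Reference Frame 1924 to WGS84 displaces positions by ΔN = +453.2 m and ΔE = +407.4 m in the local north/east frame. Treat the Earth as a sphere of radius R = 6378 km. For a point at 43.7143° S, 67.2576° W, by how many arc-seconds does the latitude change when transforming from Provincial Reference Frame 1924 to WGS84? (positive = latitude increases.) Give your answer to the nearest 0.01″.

Δφ = 14.66″

On a sphere of radius R, 1 rad of latitude = R, so Δφ = ΔN / R = 453.2 / 6378000 = 7.1057e-05 rad = 14.657″.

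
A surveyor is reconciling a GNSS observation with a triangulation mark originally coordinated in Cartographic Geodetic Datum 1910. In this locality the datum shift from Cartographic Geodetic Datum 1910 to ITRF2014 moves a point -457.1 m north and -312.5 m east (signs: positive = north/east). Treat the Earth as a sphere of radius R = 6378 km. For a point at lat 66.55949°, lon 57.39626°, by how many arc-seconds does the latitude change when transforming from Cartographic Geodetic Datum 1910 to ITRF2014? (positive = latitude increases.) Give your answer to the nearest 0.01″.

Δφ = -14.78″

On a sphere of radius R, 1 rad of latitude = R, so Δφ = ΔN / R = -457.1 / 6378000 = -7.1668e-05 rad = -14.783″.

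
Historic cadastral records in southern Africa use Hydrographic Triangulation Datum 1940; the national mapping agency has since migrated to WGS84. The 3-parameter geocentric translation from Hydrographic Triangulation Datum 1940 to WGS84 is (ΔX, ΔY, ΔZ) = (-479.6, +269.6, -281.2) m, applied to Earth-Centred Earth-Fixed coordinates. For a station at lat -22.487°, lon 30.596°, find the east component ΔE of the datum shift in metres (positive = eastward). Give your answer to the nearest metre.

The local east axis at (φ, λ) is (−sin λ, cos λ, 0), so ΔE = −sin(30.596°)·(-479.6) + cos(30.596°)·269.6 = 476.17 m.

ΔE = 476 m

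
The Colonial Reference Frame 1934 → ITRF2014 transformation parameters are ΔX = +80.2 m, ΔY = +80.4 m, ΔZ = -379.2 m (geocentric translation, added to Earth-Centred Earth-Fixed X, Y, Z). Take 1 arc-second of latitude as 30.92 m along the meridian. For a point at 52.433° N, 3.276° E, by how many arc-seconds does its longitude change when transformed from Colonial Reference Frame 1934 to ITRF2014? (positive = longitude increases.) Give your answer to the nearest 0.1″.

sin φ = 0.792641, cos φ = 0.609689, sin λ = 0.057146, cos λ = 0.998366.
East component: ΔE = −sin λ·ΔX + cos λ·ΔY = −(0.057146)(80.2) + (0.998366)(80.4) = 75.69 m.
1° of latitude spans 3600 × 30.92 = 111312 m; at latitude φ, 1° of longitude spans that × cos φ = 67865.7 m, so Δλ = 75.69 / 67865.7 × 3600 = 4.015″.

Δλ = 4.0″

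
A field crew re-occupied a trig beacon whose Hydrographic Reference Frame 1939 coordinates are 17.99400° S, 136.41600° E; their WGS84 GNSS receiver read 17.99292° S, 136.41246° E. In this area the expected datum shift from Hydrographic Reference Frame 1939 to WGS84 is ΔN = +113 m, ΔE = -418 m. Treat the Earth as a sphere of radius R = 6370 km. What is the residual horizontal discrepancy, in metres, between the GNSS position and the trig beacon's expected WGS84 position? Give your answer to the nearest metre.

44 m

Observed coordinate differences: Δφ = +0.00108°, Δλ = -0.00354°.
Converting to metres (1° lat = 111177 m, cos φ = 0.951089): observed ΔN = 120.1 m, observed ΔE = -374.3 m.
Subtracting the expected shift leaves a residual of 120.1 − (113) = 7.1 m north and -374.3 − (-418) = 43.7 m east.
Residual distance = √(7.1² + 43.7²) = 44.3 m.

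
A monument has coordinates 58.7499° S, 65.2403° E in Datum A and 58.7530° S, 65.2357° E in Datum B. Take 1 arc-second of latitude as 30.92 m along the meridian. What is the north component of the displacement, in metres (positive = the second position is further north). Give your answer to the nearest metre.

ΔN = -345 m

Δφ = -58.7530° − -58.7499° = -0.0031°; Δλ = 65.2357° − 65.2403° = -0.0046°.
1° of latitude = 3600 × 30.92 = 111312 m.
ΔN = Δφ × 111312 = -345.1 m; ΔE = Δλ × 111312 × cos(-58.7499°) = -0.0046 × 111312 × 0.518775 = -265.6 m.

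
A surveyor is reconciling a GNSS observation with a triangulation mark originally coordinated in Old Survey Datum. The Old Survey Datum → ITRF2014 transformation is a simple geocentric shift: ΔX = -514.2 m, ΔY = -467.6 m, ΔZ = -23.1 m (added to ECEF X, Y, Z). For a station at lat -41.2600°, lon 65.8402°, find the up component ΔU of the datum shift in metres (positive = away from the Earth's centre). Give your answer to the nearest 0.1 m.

ΔU = -463.7 m

At φ = -41.2600°, λ = 65.8402°: sin φ = -0.659477, cos φ = 0.751725, sin λ = 0.912408, cos λ = 0.409283.
ΔU = cos φ cos λ·ΔX + cos φ sin λ·ΔY + sin φ·ΔZ = (0.751725)(0.409283)(-514.2) + (0.751725)(0.912408)(-467.6) + (-0.659477)(-23.1) = -463.69 m.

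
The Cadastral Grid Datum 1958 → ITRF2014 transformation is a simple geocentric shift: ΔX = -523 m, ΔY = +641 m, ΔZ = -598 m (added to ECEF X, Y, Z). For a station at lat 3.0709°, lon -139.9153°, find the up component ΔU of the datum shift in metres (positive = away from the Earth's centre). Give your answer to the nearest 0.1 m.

ΔU = -44.6 m

At φ = 3.0709°, λ = -139.9153°: sin φ = 0.053572, cos φ = 0.998564, sin λ = -0.643919, cos λ = -0.765093.
ΔU = cos φ cos λ·ΔX + cos φ sin λ·ΔY + sin φ·ΔZ = (0.998564)(-0.765093)(-523) + (0.998564)(-0.643919)(641) + (0.053572)(-598) = -44.63 m.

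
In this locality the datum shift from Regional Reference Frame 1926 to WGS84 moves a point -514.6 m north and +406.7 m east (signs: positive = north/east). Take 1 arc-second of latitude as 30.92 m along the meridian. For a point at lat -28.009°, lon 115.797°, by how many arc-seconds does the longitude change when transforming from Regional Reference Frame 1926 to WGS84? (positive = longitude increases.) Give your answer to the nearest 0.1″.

Δλ = 14.9″

At latitude -28.009°, cos φ = 0.882874.
1″ of longitude at this latitude = 30.92 × cos φ = 27.2985 m, so Δλ = 406.7 / 27.2985 = 14.898″.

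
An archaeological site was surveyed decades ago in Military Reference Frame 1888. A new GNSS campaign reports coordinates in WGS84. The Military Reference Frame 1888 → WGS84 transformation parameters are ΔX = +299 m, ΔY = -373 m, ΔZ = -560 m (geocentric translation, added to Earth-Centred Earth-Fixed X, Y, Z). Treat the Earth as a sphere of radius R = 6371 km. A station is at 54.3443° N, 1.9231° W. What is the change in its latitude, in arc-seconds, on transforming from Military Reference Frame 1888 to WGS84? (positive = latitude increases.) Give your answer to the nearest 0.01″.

sin φ = 0.812534, cos φ = 0.582913, sin λ = -0.033558, cos λ = 0.999437.
North component: ΔN = −sin φ cos λ·ΔX − sin φ sin λ·ΔY + cos φ·ΔZ = −(0.812534)(0.999437)(299) − (0.812534)(-0.033558)(-373) + (0.582913)(-560) = -579.41 m.
1° of latitude spans πR/180 = 111195 m, so Δφ = -579.41 / 111195 × 3600 = -18.759″.

Δφ = -18.76″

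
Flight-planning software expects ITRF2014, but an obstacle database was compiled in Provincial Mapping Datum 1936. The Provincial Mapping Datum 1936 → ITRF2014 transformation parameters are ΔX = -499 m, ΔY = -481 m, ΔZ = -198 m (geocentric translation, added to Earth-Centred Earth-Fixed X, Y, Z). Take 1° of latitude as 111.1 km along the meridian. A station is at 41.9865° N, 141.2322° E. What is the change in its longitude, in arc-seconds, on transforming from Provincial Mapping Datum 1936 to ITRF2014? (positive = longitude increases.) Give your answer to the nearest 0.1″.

sin φ = 0.668955, cos φ = 0.743302, sin λ = 0.626166, cos λ = -0.779690.
East component: ΔE = −sin λ·ΔX + cos λ·ΔY = −(0.626166)(-499) + (-0.779690)(-481) = 687.49 m.
1° of latitude spans 111100 m; at latitude φ, 1° of longitude spans that × cos φ = 82580.9 m, so Δλ = 687.49 / 82580.9 × 3600 = 29.970″.

Δλ = 30.0″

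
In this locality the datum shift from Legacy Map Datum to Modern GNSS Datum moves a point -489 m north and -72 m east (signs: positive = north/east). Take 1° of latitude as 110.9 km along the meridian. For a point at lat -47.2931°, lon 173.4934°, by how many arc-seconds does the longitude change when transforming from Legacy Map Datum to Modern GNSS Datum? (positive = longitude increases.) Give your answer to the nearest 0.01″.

Δλ = -3.45″

At latitude -47.2931°, cos φ = 0.678248.
1° of longitude at this latitude = 110.9 × cos φ = 75.22 km, so Δλ = -72.0 / 75217.7 = -0.0009572° = -3.446″.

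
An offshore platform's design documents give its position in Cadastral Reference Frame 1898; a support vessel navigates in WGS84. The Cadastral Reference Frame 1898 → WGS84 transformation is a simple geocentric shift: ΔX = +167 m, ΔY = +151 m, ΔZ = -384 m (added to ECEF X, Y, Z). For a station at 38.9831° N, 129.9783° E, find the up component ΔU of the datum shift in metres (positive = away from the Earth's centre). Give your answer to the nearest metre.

At φ = 38.9831°, λ = 129.9783°: sin φ = 0.629091, cos φ = 0.777332, sin λ = 0.766288, cos λ = -0.642497.
ΔU = cos φ cos λ·ΔX + cos φ sin λ·ΔY + sin φ·ΔZ = (0.777332)(-0.642497)(167) + (0.777332)(0.766288)(151) + (0.629091)(-384) = -235.03 m.

ΔU = -235 m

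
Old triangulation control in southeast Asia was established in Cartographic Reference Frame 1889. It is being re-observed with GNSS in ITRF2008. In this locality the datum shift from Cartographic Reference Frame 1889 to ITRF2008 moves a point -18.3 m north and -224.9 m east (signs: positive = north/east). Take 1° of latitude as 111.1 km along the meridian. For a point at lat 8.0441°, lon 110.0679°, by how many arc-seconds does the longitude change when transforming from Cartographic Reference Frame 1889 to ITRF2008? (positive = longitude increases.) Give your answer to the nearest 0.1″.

At latitude 8.0441°, cos φ = 0.990161.
1° of longitude at this latitude = 111.1 × cos φ = 110.01 km, so Δλ = -224.9 / 110006.8 = -0.0020444° = -7.360″.

Δλ = -7.4″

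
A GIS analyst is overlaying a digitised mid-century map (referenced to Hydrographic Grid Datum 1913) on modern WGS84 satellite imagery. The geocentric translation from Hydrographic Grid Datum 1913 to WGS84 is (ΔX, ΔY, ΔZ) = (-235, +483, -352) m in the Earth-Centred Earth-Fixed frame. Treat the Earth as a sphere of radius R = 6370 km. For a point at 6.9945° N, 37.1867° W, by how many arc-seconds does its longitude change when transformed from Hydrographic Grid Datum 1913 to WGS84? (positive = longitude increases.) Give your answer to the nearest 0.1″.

sin φ = 0.121774, cos φ = 0.992558, sin λ = -0.604414, cos λ = 0.796670.
East component: ΔE = −sin λ·ΔX + cos λ·ΔY = −(-0.604414)(-235) + (0.796670)(483) = 242.75 m.
1° of latitude spans πR/180 = 111177 m; at latitude φ, 1° of longitude spans that × cos φ = 110350.1 m, so Δλ = 242.75 / 110350.1 × 3600 = 7.919″.

Δλ = 7.9″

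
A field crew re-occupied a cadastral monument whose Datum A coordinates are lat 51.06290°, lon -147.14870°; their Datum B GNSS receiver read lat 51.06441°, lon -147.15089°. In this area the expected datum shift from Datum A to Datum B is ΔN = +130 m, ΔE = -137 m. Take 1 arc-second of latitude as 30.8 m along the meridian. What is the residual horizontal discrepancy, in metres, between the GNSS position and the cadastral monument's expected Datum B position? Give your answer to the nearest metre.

Observed coordinate differences: Δφ = +0.00151°, Δλ = -0.00219°.
Converting to metres (1° lat = 110880 m, cos φ = 0.628467): observed ΔN = 167.4 m, observed ΔE = -152.6 m.
Subtracting the expected shift leaves a residual of 167.4 − (130) = 37.4 m north and -152.6 − (-137) = -15.6 m east.
Residual distance = √(37.4² + (-15.6)²) = 40.6 m.

41 m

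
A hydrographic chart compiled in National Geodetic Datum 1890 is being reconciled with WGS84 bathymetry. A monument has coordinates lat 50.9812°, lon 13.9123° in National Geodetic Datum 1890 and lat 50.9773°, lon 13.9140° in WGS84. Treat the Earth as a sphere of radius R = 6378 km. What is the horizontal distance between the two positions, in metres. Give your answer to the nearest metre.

450 m

Δφ = 50.9773° − 50.9812° = -0.0039°; Δλ = 13.9140° − 13.9123° = +0.0017°.
1° along a meridian = πR/180 = 111317 m.
ΔN = Δφ × 111317 = -434.1 m; ΔE = Δλ × 111317 × cos(50.9812°) = +0.0017 × 111317 × 0.629575 = 119.1 m.
Distance = √(ΔE² + ΔN²) = √(119.1² + (-434.1)²) = 450.2 m.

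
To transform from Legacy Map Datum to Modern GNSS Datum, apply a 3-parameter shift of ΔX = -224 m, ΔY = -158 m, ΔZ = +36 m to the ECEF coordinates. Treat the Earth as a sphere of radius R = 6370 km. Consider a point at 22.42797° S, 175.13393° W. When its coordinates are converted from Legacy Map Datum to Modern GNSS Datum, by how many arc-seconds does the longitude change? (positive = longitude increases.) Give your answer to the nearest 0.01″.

sin φ = -0.381522, cos φ = 0.924360, sin λ = -0.084827, cos λ = -0.996396.
East component: ΔE = −sin λ·ΔX + cos λ·ΔY = −(-0.084827)(-224) + (-0.996396)(-158) = 138.43 m.
1° of latitude spans πR/180 = 111177 m; at latitude φ, 1° of longitude spans that × cos φ = 102768.0 m, so Δλ = 138.43 / 102768.0 × 3600 = 4.849″.

Δλ = 4.85″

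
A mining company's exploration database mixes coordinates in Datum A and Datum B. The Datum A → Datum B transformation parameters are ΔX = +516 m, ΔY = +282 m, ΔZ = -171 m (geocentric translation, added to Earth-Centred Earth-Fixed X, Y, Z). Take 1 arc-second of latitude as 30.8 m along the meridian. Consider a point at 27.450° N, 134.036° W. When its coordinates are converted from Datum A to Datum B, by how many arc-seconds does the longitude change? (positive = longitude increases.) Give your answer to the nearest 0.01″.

Δλ = 6.40″

sin φ = 0.460974, cos φ = 0.887413, sin λ = -0.718903, cos λ = -0.695110.
East component: ΔE = −sin λ·ΔX + cos λ·ΔY = −(-0.718903)(516) + (-0.695110)(282) = 174.93 m.
1° of latitude spans 3600 × 30.80 = 110880 m; at latitude φ, 1° of longitude spans that × cos φ = 98396.4 m, so Δλ = 174.93 / 98396.4 × 3600 = 6.400″.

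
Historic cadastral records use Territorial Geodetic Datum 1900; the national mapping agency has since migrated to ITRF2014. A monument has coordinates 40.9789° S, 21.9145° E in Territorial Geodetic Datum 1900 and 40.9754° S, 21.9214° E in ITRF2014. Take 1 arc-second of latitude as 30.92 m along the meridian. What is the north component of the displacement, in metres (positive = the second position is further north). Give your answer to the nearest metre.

ΔN = 390 m

Δφ = -40.9754° − -40.9789° = +0.0035°; Δλ = 21.9214° − 21.9145° = +0.0069°.
1° of latitude = 3600 × 30.92 = 111312 m.
ΔN = Δφ × 111312 = 389.6 m; ΔE = Δλ × 111312 × cos(-40.9789°) = +0.0069 × 111312 × 0.754951 = 579.8 m.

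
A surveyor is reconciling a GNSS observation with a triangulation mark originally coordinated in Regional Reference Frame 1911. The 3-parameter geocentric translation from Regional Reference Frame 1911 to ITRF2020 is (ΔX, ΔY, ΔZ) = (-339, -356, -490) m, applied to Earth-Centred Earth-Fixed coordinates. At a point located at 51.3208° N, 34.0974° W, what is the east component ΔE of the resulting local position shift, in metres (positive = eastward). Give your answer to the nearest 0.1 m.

The local east axis at (φ, λ) is (−sin λ, cos λ, 0), so ΔE = −sin(-34.0974°)·(-339) + cos(-34.0974°)·(-356) = -484.84 m.

ΔE = -484.8 m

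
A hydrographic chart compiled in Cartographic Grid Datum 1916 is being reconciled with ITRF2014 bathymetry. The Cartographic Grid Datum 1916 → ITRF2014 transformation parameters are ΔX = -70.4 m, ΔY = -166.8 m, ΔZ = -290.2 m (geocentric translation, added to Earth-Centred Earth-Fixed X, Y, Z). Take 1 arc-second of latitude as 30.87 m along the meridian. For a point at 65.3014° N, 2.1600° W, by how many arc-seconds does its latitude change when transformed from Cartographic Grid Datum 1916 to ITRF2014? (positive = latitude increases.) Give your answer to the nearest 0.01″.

sin φ = 0.908518, cos φ = 0.417845, sin λ = -0.037690, cos λ = 0.999289.
North component: ΔN = −sin φ cos λ·ΔX − sin φ sin λ·ΔY + cos φ·ΔZ = −(0.908518)(0.999289)(-70.4) − (0.908518)(-0.037690)(-166.8) + (0.417845)(-290.2) = -63.06 m.
1° of latitude spans 3600 × 30.87 = 111132 m, so Δφ = -63.06 / 111132 × 3600 = -2.043″.

Δφ = -2.04″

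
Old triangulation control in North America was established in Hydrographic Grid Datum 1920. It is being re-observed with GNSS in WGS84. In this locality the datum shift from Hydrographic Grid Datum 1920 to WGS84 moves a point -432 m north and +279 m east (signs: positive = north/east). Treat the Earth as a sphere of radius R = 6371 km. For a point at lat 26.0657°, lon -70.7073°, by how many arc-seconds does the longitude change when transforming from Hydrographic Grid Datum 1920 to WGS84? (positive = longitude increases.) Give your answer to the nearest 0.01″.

At latitude 26.0657°, cos φ = 0.898291.
One radian of longitude at latitude φ spans R cos φ, so Δλ = ΔE / (R cos φ) = 279.0 / (6371000 × 0.898291) = 4.8751e-05 rad = 10.056″.

Δλ = 10.06″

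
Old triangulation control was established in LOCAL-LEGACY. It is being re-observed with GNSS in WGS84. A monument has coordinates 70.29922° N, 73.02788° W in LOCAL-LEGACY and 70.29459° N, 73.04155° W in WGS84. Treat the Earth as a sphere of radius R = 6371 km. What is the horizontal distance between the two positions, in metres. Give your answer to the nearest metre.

726 m

Δφ = 70.29459° − 70.29922° = -0.00463°; Δλ = -73.04155° − -73.02788° = -0.01367°.
1° along a meridian = πR/180 = 111195 m.
ΔN = Δφ × 111195 = -514.8 m; ΔE = Δλ × 111195 × cos(70.29922°) = -0.01367 × 111195 × 0.337108 = -512.4 m.
Distance = √(ΔE² + ΔN²) = √((-512.4)² + (-514.8)²) = 726.4 m.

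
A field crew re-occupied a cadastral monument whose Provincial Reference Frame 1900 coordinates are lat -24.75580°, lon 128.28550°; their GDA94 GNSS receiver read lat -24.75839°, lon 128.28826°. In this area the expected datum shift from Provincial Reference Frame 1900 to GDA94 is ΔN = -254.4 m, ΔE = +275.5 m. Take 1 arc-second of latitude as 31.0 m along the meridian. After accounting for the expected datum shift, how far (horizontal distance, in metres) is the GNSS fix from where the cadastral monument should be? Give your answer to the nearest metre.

Observed coordinate differences: Δφ = -0.00259°, Δλ = +0.00276°.
Converting to metres (1° lat = 111600 m, cos φ = 0.908101): observed ΔN = -289.0 m, observed ΔE = 279.7 m.
Subtracting the expected shift leaves a residual of -289.0 − (-254.4) = -34.6 m north and 279.7 − (275.5) = 4.2 m east.
Residual distance = √((-34.6)² + 4.2²) = 34.9 m.

35 m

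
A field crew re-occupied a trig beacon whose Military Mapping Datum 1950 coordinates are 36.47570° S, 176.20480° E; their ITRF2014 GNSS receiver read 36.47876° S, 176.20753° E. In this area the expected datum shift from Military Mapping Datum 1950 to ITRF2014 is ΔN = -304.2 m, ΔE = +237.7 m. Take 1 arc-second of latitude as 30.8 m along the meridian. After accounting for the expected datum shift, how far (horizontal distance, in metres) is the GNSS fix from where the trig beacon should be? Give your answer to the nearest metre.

Observed coordinate differences: Δφ = -0.00306°, Δλ = +0.00273°.
Converting to metres (1° lat = 110880 m, cos φ = 0.804109): observed ΔN = -339.3 m, observed ΔE = 243.4 m.
Subtracting the expected shift leaves a residual of -339.3 − (-304.2) = -35.1 m north and 243.4 − (237.7) = 5.7 m east.
Residual distance = √((-35.1)² + 5.7²) = 35.6 m.

36 m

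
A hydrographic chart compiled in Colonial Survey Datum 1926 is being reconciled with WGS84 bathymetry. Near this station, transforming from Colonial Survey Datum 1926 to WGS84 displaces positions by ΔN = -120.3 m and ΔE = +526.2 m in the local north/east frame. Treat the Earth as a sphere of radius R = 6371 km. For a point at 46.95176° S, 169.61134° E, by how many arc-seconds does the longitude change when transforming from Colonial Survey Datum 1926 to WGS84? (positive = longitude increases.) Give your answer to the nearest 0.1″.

Δλ = 25.0″

At latitude -46.95176°, cos φ = 0.682614.
One radian of longitude at latitude φ spans R cos φ, so Δλ = ΔE / (R cos φ) = 526.2 / (6371000 × 0.682614) = 1.2100e-04 rad = 24.957″.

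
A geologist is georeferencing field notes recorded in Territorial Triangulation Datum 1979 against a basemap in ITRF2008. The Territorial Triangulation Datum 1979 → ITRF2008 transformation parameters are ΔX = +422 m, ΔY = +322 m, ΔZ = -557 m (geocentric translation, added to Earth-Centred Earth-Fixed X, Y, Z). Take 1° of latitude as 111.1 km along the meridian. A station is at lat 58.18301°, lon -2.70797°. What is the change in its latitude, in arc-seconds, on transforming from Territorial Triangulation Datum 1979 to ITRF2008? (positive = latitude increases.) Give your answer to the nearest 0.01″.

Δφ = -20.70″

sin φ = 0.849736, cos φ = 0.527208, sin λ = -0.047245, cos λ = 0.998883.
North component: ΔN = −sin φ cos λ·ΔX − sin φ sin λ·ΔY + cos φ·ΔZ = −(0.849736)(0.998883)(422) − (0.849736)(-0.047245)(322) + (0.527208)(-557) = -638.92 m.
1° of latitude spans 111100 m, so Δφ = -638.92 / 111100 × 3600 = -20.703″.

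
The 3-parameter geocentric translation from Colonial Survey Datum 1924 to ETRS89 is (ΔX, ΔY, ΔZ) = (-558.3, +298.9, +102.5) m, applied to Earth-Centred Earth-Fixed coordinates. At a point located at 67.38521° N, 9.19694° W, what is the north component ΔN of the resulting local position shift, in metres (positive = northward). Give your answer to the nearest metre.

ΔN = 592 m

The local north axis is (−sin φ cos λ, −sin φ sin λ, cos φ), giving ΔN = 508.748 + 44.100 + 39.415 = 592.26 m.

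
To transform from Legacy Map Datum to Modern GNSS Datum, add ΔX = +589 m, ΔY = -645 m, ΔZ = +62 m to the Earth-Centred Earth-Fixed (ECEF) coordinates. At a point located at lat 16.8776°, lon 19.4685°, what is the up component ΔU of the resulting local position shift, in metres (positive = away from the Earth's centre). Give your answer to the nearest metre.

At φ = 16.8776°, λ = 19.4685°: sin φ = 0.290328, cos φ = 0.956927, sin λ = 0.333289, cos λ = 0.942825.
ΔU = cos φ cos λ·ΔX + cos φ sin λ·ΔY + sin φ·ΔZ = (0.956927)(0.942825)(589) + (0.956927)(0.333289)(-645) + (0.290328)(62) = 343.69 m.

ΔU = 344 m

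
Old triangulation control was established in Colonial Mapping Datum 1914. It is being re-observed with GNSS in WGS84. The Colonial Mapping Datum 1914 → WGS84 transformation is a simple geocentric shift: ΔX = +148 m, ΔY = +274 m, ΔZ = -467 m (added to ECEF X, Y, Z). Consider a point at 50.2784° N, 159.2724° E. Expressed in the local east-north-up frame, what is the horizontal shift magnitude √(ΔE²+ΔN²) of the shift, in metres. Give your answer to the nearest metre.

408 m

At φ = 50.2784°, λ = 159.2724°: sin φ = 0.769159, cos φ = 0.639058, sin λ = 0.353925, cos λ = -0.935274.
ΔE = −sin λ·ΔX + cos λ·ΔY = −(0.353925)·(148) + (-0.935274)·(274) = -308.65 m.
ΔN = −sin φ cos λ·ΔX − sin φ sin λ·ΔY + cos φ·ΔZ = −(0.769159)(-0.935274)(148) − (0.769159)(0.353925)(274) + (0.639058)(-467) = -266.56 m.
Horizontal magnitude = √(ΔE² + ΔN²) = √((-308.65)² + (-266.56)²) = 407.82 m.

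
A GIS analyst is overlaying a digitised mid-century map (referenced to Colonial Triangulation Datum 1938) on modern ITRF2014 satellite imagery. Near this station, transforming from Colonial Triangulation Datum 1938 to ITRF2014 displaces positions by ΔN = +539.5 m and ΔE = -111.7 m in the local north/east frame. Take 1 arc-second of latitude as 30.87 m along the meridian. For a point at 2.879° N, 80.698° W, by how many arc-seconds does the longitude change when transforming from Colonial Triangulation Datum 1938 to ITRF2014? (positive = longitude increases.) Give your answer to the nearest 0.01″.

Δλ = -3.62″

At latitude 2.879°, cos φ = 0.998738.
1″ of longitude at this latitude = 30.87 × cos φ = 30.8310 m, so Δλ = -111.7 / 30.8310 = -3.623″.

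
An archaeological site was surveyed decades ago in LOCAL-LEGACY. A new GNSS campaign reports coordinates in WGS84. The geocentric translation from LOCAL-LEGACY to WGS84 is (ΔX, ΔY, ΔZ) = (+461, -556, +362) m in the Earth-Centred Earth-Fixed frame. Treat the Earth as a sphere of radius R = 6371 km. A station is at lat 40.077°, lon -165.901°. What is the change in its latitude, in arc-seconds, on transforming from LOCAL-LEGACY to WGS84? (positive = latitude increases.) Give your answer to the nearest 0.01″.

sin φ = 0.643817, cos φ = 0.765180, sin λ = -0.243598, cos λ = -0.969876.
North component: ΔN = −sin φ cos λ·ΔX − sin φ sin λ·ΔY + cos φ·ΔZ = −(0.643817)(-0.969876)(461) − (0.643817)(-0.243598)(-556) + (0.765180)(362) = 477.65 m.
1° of latitude spans πR/180 = 111195 m, so Δφ = 477.65 / 111195 × 3600 = 15.464″.

Δφ = 15.46″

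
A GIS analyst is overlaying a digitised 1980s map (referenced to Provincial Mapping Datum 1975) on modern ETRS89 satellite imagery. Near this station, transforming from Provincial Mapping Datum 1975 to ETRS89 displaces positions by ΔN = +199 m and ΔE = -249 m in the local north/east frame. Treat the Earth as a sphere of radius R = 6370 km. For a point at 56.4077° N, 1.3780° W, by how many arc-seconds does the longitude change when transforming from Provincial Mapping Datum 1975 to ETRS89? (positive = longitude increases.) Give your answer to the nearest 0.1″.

Δλ = -14.6″

At latitude 56.4077°, cos φ = 0.553280.
One radian of longitude at latitude φ spans R cos φ, so Δλ = ΔE / (R cos φ) = -249.0 / (6370000 × 0.553280) = -7.0651e-05 rad = -14.573″.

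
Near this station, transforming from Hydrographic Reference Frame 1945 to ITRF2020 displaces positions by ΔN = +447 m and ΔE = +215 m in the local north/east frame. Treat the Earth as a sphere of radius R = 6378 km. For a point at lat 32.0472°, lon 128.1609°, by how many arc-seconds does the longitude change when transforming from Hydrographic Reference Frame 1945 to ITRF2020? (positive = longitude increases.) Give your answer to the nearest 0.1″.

Δλ = 8.2″

At latitude 32.0472°, cos φ = 0.847611.
One radian of longitude at latitude φ spans R cos φ, so Δλ = ΔE / (R cos φ) = 215.0 / (6378000 × 0.847611) = 3.9770e-05 rad = 8.203″.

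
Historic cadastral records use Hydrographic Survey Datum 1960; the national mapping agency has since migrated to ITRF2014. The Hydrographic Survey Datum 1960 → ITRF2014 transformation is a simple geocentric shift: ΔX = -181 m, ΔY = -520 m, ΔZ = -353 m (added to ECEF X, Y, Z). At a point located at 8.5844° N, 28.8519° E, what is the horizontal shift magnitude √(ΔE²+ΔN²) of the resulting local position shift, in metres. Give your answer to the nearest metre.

At φ = 8.5844°, λ = 28.8519°: sin φ = 0.149266, cos φ = 0.988797, sin λ = 0.482547, cos λ = 0.875870.
ΔE = −sin λ·ΔX + cos λ·ΔY = −(0.482547)·(-181) + (0.875870)·(-520) = -368.11 m.
ΔN = −sin φ cos λ·ΔX − sin φ sin λ·ΔY + cos φ·ΔZ = −(0.149266)(0.875870)(-181) − (0.149266)(0.482547)(-520) + (0.988797)(-353) = -287.93 m.
Horizontal magnitude = √(ΔE² + ΔN²) = √((-368.11)² + (-287.93)²) = 467.34 m.

467 m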